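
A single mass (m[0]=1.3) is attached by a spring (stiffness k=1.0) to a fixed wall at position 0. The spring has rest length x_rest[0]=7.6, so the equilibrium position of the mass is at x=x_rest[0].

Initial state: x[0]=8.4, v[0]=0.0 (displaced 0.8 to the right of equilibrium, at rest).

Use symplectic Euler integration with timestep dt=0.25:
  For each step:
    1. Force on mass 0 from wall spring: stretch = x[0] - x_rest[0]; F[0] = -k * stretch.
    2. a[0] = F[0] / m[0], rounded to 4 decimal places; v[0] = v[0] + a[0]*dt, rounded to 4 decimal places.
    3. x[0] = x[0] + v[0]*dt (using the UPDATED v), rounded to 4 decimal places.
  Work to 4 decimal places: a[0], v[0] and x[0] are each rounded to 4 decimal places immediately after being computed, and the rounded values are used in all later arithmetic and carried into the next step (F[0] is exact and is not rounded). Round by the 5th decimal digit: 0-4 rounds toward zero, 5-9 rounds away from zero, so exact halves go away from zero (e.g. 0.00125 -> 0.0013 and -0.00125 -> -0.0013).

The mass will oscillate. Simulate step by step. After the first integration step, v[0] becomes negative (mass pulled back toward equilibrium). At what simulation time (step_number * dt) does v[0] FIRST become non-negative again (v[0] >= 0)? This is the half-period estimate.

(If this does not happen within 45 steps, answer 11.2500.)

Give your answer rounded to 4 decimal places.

Step 0: x=[8.4000] v=[0.0000]
Step 1: x=[8.3615] v=[-0.1539]
Step 2: x=[8.2864] v=[-0.3004]
Step 3: x=[8.1783] v=[-0.4324]
Step 4: x=[8.0424] v=[-0.5436]
Step 5: x=[7.8852] v=[-0.6287]
Step 6: x=[7.7143] v=[-0.6836]
Step 7: x=[7.5379] v=[-0.7056]
Step 8: x=[7.3645] v=[-0.6937]
Step 9: x=[7.2024] v=[-0.6484]
Step 10: x=[7.0594] v=[-0.5720]
Step 11: x=[6.9424] v=[-0.4681]
Step 12: x=[6.8570] v=[-0.3417]
Step 13: x=[6.8073] v=[-0.1988]
Step 14: x=[6.7957] v=[-0.0464]
Step 15: x=[6.8228] v=[0.1083]
First v>=0 after going negative at step 15, time=3.7500

Answer: 3.7500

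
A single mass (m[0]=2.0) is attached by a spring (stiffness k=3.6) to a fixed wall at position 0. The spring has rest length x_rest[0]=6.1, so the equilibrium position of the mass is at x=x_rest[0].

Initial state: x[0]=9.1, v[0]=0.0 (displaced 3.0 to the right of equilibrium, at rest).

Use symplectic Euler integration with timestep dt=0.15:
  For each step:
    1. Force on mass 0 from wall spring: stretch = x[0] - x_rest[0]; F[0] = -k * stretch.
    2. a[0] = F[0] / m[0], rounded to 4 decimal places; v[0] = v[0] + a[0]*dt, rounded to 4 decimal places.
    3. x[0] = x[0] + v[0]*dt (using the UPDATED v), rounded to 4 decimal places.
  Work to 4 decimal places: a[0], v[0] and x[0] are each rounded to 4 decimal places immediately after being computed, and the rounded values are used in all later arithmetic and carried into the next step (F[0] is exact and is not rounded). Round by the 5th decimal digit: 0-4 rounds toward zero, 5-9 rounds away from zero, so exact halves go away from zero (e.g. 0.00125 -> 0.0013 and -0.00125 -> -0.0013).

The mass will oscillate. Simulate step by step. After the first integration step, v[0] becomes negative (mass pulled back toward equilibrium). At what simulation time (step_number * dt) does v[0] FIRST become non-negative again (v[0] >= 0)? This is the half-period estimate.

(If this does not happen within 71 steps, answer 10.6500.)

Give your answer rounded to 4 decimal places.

Answer: 2.4000

Derivation:
Step 0: x=[9.1000] v=[0.0000]
Step 1: x=[8.9785] v=[-0.8100]
Step 2: x=[8.7404] v=[-1.5872]
Step 3: x=[8.3954] v=[-2.3001]
Step 4: x=[7.9574] v=[-2.9199]
Step 5: x=[7.4442] v=[-3.4214]
Step 6: x=[6.8766] v=[-3.7843]
Step 7: x=[6.2775] v=[-3.9940]
Step 8: x=[5.6712] v=[-4.0419]
Step 9: x=[5.0823] v=[-3.9261]
Step 10: x=[4.5346] v=[-3.6513]
Step 11: x=[4.0503] v=[-3.2286]
Step 12: x=[3.6490] v=[-2.6752]
Step 13: x=[3.3470] v=[-2.0134]
Step 14: x=[3.1565] v=[-1.2701]
Step 15: x=[3.0852] v=[-0.4754]
Step 16: x=[3.1360] v=[0.3386]
First v>=0 after going negative at step 16, time=2.4000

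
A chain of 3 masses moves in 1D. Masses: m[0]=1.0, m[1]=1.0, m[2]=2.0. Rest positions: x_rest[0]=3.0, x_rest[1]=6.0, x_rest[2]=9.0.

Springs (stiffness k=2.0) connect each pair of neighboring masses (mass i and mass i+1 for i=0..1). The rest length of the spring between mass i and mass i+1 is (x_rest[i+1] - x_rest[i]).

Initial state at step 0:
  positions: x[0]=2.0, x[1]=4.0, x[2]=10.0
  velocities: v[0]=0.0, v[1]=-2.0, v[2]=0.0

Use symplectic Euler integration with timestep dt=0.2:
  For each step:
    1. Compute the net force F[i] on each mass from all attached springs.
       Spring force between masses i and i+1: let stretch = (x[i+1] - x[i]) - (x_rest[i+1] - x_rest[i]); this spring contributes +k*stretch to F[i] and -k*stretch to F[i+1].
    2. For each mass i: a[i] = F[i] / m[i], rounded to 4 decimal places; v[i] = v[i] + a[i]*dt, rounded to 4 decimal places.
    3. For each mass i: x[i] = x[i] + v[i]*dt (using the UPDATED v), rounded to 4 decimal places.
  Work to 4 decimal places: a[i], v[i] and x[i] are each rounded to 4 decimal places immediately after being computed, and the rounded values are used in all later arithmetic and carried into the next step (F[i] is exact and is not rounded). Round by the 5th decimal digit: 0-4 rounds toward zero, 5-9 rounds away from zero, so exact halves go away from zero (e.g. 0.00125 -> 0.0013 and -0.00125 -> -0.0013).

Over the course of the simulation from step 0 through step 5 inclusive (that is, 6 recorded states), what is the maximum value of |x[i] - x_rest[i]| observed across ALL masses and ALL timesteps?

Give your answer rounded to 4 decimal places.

Answer: 2.0800

Derivation:
Step 0: x=[2.0000 4.0000 10.0000] v=[0.0000 -2.0000 0.0000]
Step 1: x=[1.9200 3.9200 9.8800] v=[-0.4000 -0.4000 -0.6000]
Step 2: x=[1.7600 4.1568 9.6416] v=[-0.8000 1.1840 -1.1920]
Step 3: x=[1.5517 4.6406 9.3038] v=[-1.0413 2.4192 -1.6890]
Step 4: x=[1.3506 5.2504 8.8995] v=[-1.0057 3.0489 -2.0216]
Step 5: x=[1.2214 5.8401 8.4692] v=[-0.6458 2.9486 -2.1514]
Max displacement = 2.0800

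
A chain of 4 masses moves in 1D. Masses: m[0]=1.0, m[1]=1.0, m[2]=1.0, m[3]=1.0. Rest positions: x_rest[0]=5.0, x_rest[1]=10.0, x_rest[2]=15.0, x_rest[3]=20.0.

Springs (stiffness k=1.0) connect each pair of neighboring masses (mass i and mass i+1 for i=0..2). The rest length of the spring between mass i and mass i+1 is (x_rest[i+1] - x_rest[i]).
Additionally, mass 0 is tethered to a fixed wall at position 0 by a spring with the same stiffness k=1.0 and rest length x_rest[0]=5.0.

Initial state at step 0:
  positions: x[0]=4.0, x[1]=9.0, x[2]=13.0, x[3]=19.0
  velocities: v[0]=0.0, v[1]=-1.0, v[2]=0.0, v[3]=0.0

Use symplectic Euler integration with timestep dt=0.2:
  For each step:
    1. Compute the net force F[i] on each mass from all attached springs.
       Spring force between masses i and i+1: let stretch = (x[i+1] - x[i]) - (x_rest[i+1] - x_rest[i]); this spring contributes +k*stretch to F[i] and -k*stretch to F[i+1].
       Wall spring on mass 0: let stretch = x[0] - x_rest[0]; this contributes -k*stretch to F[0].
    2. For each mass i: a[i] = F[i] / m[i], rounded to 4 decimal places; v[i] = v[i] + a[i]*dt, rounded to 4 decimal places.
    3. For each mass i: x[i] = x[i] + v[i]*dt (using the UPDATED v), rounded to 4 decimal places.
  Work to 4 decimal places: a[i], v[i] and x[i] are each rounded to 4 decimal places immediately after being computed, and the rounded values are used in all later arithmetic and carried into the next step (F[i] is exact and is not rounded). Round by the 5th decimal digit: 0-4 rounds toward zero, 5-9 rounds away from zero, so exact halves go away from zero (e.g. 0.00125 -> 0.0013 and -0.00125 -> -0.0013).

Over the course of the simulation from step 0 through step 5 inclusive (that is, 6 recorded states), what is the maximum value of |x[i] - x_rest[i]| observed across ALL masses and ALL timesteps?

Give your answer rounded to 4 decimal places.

Answer: 2.0708

Derivation:
Step 0: x=[4.0000 9.0000 13.0000 19.0000] v=[0.0000 -1.0000 0.0000 0.0000]
Step 1: x=[4.0400 8.7600 13.0800 18.9600] v=[0.2000 -1.2000 0.4000 -0.2000]
Step 2: x=[4.1072 8.5040 13.2224 18.8848] v=[0.3360 -1.2800 0.7120 -0.3760]
Step 3: x=[4.1860 8.2609 13.4026 18.7831] v=[0.3939 -1.2157 0.9008 -0.5085]
Step 4: x=[4.2603 8.0604 13.5923 18.6662] v=[0.3717 -1.0023 0.9486 -0.5846]
Step 5: x=[4.3162 7.9292 13.7637 18.5463] v=[0.2797 -0.6559 0.8570 -0.5994]
Max displacement = 2.0708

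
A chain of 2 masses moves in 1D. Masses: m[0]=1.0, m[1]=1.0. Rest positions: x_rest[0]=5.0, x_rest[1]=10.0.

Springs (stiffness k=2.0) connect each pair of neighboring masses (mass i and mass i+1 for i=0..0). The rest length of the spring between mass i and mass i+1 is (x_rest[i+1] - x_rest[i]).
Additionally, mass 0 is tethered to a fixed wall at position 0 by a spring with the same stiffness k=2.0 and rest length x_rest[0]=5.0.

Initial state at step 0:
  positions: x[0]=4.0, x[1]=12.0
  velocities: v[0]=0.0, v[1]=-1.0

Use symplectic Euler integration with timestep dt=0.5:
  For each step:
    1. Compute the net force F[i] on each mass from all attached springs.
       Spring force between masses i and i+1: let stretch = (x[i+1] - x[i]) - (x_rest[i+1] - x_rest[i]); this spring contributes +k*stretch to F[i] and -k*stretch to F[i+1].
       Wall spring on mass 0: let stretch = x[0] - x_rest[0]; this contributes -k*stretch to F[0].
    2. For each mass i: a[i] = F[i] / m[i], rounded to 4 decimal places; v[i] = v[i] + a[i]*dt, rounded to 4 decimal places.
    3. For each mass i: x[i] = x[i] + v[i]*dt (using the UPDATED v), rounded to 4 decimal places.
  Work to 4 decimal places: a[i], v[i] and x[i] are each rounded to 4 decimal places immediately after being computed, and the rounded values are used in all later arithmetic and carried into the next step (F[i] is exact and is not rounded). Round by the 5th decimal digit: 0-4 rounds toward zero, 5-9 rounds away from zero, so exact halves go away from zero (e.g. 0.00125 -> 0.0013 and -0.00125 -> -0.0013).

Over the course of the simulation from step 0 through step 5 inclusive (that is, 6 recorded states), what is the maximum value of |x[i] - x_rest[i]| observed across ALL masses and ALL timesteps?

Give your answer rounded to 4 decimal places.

Answer: 2.7500

Derivation:
Step 0: x=[4.0000 12.0000] v=[0.0000 -1.0000]
Step 1: x=[6.0000 10.0000] v=[4.0000 -4.0000]
Step 2: x=[7.0000 8.5000] v=[2.0000 -3.0000]
Step 3: x=[5.2500 8.7500] v=[-3.5000 0.5000]
Step 4: x=[2.6250 9.7500] v=[-5.2500 2.0000]
Step 5: x=[2.2500 9.6875] v=[-0.7500 -0.1250]
Max displacement = 2.7500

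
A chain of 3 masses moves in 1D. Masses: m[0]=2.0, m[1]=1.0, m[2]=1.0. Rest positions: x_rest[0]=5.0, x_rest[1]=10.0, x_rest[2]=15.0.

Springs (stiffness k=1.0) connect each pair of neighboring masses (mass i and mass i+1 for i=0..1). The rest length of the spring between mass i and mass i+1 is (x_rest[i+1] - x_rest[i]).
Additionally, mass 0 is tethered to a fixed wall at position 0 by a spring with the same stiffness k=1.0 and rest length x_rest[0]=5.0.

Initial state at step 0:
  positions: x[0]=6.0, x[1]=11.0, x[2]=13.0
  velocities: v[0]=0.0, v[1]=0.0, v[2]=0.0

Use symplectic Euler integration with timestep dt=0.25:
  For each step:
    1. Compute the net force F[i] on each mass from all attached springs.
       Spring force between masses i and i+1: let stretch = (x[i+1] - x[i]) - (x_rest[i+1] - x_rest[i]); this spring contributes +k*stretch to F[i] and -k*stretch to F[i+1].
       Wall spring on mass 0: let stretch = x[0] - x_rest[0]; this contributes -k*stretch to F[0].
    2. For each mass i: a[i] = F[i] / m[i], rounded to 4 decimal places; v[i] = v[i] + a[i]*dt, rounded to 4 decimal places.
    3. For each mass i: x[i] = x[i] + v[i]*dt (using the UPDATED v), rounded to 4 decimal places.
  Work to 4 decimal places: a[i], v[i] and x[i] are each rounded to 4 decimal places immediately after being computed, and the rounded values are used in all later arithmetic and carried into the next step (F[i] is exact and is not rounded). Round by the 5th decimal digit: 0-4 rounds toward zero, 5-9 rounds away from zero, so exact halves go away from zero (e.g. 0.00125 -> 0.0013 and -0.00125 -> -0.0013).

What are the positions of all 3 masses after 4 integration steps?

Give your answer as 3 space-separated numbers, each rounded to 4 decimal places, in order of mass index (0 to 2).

Step 0: x=[6.0000 11.0000 13.0000] v=[0.0000 0.0000 0.0000]
Step 1: x=[5.9688 10.8125 13.1875] v=[-0.1250 -0.7500 0.7500]
Step 2: x=[5.9024 10.4707 13.5391] v=[-0.2657 -1.3672 1.4063]
Step 3: x=[5.7943 10.0352 14.0114] v=[-0.4325 -1.7422 1.8892]
Step 4: x=[5.6376 9.5831 14.5477] v=[-0.6267 -1.8084 2.1452]

Answer: 5.6376 9.5831 14.5477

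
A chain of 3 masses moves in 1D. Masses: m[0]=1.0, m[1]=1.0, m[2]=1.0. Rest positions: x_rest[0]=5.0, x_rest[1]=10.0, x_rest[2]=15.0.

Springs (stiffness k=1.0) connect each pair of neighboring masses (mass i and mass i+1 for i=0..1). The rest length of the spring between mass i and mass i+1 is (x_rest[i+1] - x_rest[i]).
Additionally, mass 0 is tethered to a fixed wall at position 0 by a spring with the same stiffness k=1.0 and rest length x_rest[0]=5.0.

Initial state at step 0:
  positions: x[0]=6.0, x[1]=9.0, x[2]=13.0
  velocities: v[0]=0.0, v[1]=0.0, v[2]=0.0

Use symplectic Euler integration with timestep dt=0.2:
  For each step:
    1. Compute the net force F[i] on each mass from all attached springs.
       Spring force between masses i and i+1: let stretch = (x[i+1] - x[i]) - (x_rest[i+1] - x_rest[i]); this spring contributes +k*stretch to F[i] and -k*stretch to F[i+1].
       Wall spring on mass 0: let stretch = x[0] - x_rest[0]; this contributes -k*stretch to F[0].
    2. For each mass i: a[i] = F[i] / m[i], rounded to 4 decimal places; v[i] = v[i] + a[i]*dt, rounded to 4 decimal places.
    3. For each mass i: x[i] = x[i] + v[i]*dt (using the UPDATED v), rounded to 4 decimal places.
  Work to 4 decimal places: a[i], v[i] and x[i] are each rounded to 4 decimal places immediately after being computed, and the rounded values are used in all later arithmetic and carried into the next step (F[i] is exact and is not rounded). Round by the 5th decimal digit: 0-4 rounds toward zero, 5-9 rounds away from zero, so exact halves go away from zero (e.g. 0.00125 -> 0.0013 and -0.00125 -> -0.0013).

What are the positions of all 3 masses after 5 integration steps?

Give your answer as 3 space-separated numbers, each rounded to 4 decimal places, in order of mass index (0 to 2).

Step 0: x=[6.0000 9.0000 13.0000] v=[0.0000 0.0000 0.0000]
Step 1: x=[5.8800 9.0400 13.0400] v=[-0.6000 0.2000 0.2000]
Step 2: x=[5.6512 9.1136 13.1200] v=[-1.1440 0.3680 0.4000]
Step 3: x=[5.3348 9.2090 13.2397] v=[-1.5818 0.4768 0.5987]
Step 4: x=[4.9600 9.3106 13.3982] v=[-1.8739 0.5081 0.7926]
Step 5: x=[4.5608 9.4017 13.5932] v=[-1.9958 0.4555 0.9751]

Answer: 4.5608 9.4017 13.5932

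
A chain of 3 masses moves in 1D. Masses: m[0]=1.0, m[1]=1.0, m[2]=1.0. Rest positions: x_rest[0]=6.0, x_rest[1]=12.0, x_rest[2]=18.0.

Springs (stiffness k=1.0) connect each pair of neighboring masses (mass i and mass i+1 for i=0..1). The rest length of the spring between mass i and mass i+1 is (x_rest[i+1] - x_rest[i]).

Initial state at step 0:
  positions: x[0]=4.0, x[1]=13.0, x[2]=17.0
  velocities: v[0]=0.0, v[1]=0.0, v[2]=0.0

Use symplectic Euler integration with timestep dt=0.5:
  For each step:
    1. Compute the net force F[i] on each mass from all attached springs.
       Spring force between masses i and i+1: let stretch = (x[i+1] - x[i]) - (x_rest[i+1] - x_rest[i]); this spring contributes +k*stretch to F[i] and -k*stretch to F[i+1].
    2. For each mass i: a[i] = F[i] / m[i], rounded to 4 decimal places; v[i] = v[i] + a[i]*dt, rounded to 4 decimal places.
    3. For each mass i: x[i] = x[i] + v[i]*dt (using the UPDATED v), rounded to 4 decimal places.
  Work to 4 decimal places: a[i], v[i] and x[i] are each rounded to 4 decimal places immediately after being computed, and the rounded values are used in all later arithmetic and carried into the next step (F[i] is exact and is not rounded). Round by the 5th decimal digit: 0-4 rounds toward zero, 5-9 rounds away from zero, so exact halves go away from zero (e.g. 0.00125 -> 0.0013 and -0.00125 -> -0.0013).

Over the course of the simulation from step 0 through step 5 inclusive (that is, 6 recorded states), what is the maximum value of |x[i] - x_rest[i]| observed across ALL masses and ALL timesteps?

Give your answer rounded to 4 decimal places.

Answer: 2.5156

Derivation:
Step 0: x=[4.0000 13.0000 17.0000] v=[0.0000 0.0000 0.0000]
Step 1: x=[4.7500 11.7500 17.5000] v=[1.5000 -2.5000 1.0000]
Step 2: x=[5.7500 10.1875 18.0625] v=[2.0000 -3.1250 1.1250]
Step 3: x=[6.3594 9.4844 18.1563] v=[1.2188 -1.4063 0.1875]
Step 4: x=[6.2501 10.1680 17.5821] v=[-0.2187 1.3672 -1.1485]
Step 5: x=[5.6202 11.7257 16.6543] v=[-1.2598 3.1153 -1.8556]
Max displacement = 2.5156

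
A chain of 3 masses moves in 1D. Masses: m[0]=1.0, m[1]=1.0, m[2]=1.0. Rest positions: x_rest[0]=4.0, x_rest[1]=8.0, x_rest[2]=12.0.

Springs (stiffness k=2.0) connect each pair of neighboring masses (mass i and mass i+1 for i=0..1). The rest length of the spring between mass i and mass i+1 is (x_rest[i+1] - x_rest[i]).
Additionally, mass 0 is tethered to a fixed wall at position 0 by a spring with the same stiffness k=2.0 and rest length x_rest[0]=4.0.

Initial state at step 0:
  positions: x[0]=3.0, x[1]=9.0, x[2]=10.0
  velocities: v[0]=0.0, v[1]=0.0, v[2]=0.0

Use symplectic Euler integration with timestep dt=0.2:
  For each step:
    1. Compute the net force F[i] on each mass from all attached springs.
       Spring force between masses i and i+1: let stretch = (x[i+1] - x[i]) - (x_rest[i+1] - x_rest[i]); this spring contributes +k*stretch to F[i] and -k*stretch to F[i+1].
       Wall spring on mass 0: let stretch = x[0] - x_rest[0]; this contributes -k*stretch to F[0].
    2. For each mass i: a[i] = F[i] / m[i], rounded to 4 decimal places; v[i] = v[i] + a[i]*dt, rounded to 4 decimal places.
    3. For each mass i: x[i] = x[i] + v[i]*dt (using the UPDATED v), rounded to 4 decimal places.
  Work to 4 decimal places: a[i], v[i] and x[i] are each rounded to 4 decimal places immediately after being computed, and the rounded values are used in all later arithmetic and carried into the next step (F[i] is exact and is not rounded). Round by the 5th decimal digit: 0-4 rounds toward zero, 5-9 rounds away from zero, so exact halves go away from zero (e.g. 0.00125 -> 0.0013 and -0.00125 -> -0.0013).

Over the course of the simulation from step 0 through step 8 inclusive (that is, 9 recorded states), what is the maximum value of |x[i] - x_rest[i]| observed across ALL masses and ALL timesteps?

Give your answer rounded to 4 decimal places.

Step 0: x=[3.0000 9.0000 10.0000] v=[0.0000 0.0000 0.0000]
Step 1: x=[3.2400 8.6000 10.2400] v=[1.2000 -2.0000 1.2000]
Step 2: x=[3.6496 7.9024 10.6688] v=[2.0480 -3.4880 2.1440]
Step 3: x=[4.1075 7.0859 11.1963] v=[2.2893 -4.0826 2.6374]
Step 4: x=[4.4750 6.3599 11.7149] v=[1.8377 -3.6298 2.5932]
Step 5: x=[4.6353 5.9115 12.1251] v=[0.8017 -2.2418 2.0512]
Step 6: x=[4.5269 5.8581 12.3583] v=[-0.5419 -0.2668 1.1658]
Step 7: x=[4.1629 6.2183 12.3914] v=[-1.8202 1.8008 0.1657]
Step 8: x=[3.6303 6.9079 12.2507] v=[-2.6632 3.4479 -0.7035]
Max displacement = 2.1419

Answer: 2.1419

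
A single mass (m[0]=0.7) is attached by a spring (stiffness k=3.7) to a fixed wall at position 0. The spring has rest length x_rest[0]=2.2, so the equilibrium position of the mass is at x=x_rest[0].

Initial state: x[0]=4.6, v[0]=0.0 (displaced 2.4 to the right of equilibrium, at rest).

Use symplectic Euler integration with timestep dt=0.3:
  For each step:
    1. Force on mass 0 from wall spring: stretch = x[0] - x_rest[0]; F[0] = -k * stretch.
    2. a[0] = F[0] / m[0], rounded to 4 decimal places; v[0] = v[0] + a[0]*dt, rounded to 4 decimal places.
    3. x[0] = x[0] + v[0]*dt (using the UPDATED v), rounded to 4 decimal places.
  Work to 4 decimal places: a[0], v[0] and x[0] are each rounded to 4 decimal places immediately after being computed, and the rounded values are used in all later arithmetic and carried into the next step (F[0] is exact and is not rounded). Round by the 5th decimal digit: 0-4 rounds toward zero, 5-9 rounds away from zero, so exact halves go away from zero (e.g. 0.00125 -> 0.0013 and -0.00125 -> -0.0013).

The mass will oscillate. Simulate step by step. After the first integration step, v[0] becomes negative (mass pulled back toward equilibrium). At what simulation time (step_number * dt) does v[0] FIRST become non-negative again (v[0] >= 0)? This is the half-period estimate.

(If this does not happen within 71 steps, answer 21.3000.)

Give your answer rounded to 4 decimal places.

Answer: 1.5000

Derivation:
Step 0: x=[4.6000] v=[0.0000]
Step 1: x=[3.4583] v=[-3.8057]
Step 2: x=[1.7180] v=[-5.8010]
Step 3: x=[0.2070] v=[-5.0367]
Step 4: x=[-0.3559] v=[-1.8764]
Step 5: x=[0.2971] v=[2.1765]
First v>=0 after going negative at step 5, time=1.5000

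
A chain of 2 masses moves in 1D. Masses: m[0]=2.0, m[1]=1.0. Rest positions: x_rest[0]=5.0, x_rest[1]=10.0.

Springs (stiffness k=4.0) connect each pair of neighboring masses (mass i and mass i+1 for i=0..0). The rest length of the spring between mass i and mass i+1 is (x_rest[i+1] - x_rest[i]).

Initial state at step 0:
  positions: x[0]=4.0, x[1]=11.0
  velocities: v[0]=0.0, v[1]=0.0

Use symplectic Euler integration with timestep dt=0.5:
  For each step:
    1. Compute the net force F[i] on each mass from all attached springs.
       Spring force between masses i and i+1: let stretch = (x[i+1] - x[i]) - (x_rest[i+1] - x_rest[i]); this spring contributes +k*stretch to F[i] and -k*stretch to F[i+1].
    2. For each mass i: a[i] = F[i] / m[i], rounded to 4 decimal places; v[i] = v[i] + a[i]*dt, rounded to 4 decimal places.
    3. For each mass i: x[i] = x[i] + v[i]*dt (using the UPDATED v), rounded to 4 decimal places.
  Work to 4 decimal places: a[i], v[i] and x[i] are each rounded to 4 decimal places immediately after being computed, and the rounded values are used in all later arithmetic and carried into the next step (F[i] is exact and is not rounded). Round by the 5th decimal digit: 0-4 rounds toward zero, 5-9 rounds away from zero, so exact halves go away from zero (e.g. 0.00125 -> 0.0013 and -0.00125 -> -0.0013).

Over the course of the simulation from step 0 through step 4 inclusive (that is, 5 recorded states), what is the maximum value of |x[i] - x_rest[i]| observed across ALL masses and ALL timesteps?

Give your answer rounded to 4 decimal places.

Step 0: x=[4.0000 11.0000] v=[0.0000 0.0000]
Step 1: x=[5.0000 9.0000] v=[2.0000 -4.0000]
Step 2: x=[5.5000 8.0000] v=[1.0000 -2.0000]
Step 3: x=[4.7500 9.5000] v=[-1.5000 3.0000]
Step 4: x=[3.8750 11.2500] v=[-1.7500 3.5000]
Max displacement = 2.0000

Answer: 2.0000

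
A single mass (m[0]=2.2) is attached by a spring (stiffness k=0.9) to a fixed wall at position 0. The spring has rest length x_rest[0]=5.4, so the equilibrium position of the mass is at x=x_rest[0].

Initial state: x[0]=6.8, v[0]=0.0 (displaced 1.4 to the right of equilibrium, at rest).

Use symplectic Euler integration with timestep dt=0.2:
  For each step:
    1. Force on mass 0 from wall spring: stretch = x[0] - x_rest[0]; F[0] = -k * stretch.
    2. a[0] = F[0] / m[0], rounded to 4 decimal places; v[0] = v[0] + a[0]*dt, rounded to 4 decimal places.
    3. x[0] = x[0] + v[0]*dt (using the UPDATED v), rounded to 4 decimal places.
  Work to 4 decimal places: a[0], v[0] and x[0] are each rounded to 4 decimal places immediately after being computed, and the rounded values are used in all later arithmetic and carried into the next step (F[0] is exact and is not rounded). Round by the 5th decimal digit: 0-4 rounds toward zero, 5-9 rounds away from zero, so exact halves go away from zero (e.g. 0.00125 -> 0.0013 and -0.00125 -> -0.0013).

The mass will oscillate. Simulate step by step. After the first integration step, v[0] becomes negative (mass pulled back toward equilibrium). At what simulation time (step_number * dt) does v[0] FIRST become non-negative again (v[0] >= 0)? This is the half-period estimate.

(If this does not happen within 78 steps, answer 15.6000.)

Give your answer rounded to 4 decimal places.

Answer: 5.0000

Derivation:
Step 0: x=[6.8000] v=[0.0000]
Step 1: x=[6.7771] v=[-0.1145]
Step 2: x=[6.7317] v=[-0.2272]
Step 3: x=[6.6645] v=[-0.3362]
Step 4: x=[6.5766] v=[-0.4397]
Step 5: x=[6.4694] v=[-0.5360]
Step 6: x=[6.3447] v=[-0.6235]
Step 7: x=[6.2045] v=[-0.7008]
Step 8: x=[6.0512] v=[-0.7666]
Step 9: x=[5.8872] v=[-0.8199]
Step 10: x=[5.7152] v=[-0.8598]
Step 11: x=[5.5381] v=[-0.8856]
Step 12: x=[5.3587] v=[-0.8969]
Step 13: x=[5.1800] v=[-0.8935]
Step 14: x=[5.0049] v=[-0.8755]
Step 15: x=[4.8363] v=[-0.8432]
Step 16: x=[4.6769] v=[-0.7971]
Step 17: x=[4.5293] v=[-0.7379]
Step 18: x=[4.3960] v=[-0.6667]
Step 19: x=[4.2791] v=[-0.5846]
Step 20: x=[4.1805] v=[-0.4929]
Step 21: x=[4.1019] v=[-0.3931]
Step 22: x=[4.0445] v=[-0.2869]
Step 23: x=[4.0093] v=[-0.1760]
Step 24: x=[3.9969] v=[-0.0622]
Step 25: x=[4.0074] v=[0.0526]
First v>=0 after going negative at step 25, time=5.0000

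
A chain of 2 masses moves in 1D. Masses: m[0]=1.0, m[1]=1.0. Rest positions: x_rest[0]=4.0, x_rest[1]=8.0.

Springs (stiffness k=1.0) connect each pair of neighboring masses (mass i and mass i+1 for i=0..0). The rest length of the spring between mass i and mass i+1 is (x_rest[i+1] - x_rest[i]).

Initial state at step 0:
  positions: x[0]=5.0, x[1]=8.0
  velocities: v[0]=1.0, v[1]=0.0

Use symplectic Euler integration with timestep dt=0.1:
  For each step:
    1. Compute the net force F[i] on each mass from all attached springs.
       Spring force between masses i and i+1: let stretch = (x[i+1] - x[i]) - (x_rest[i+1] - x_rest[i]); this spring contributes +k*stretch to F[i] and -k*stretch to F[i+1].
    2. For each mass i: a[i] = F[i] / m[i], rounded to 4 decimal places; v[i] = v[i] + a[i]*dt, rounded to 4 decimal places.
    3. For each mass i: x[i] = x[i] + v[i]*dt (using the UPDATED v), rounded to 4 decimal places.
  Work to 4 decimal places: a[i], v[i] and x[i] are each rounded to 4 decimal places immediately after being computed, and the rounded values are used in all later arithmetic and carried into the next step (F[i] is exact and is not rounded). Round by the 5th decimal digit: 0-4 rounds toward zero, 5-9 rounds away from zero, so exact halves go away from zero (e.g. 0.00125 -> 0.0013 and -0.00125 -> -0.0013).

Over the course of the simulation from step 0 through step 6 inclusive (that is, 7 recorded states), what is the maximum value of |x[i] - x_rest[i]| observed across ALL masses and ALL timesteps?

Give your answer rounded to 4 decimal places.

Answer: 1.3698

Derivation:
Step 0: x=[5.0000 8.0000] v=[1.0000 0.0000]
Step 1: x=[5.0900 8.0100] v=[0.9000 0.1000]
Step 2: x=[5.1692 8.0308] v=[0.7920 0.2080]
Step 3: x=[5.2370 8.0630] v=[0.6782 0.3218]
Step 4: x=[5.2931 8.1069] v=[0.5608 0.4392]
Step 5: x=[5.3373 8.1627] v=[0.4422 0.5578]
Step 6: x=[5.3698 8.2302] v=[0.3247 0.6753]
Max displacement = 1.3698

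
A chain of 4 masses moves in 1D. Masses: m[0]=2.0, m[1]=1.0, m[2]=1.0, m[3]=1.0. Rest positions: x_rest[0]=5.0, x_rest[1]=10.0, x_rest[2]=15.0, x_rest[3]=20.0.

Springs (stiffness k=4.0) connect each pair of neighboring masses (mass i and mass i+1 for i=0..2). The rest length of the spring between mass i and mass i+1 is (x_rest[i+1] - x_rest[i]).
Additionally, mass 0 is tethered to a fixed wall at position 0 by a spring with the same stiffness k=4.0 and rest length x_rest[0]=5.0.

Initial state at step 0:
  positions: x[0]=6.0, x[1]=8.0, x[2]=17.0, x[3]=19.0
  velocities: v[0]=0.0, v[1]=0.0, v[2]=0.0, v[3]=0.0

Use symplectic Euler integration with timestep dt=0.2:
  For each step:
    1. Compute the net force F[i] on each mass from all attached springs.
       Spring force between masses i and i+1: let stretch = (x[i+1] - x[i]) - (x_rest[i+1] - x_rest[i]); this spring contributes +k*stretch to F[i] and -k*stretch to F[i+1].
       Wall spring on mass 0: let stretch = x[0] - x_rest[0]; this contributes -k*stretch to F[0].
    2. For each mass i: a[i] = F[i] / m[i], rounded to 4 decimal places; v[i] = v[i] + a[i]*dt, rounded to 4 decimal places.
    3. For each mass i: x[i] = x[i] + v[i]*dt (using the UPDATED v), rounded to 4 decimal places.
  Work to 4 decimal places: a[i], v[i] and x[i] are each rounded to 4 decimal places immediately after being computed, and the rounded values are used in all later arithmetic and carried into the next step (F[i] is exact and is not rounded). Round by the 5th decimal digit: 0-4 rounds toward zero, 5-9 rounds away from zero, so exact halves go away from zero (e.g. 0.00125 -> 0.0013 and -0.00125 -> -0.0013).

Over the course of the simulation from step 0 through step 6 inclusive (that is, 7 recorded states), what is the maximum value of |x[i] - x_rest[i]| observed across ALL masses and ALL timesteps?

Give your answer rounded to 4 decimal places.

Step 0: x=[6.0000 8.0000 17.0000 19.0000] v=[0.0000 0.0000 0.0000 0.0000]
Step 1: x=[5.6800 9.1200 15.8800 19.4800] v=[-1.6000 5.6000 -5.6000 2.4000]
Step 2: x=[5.1808 10.7712 14.2544 20.1840] v=[-2.4960 8.2560 -8.1280 3.5200]
Step 3: x=[4.7144 12.0852 13.0202 20.7393] v=[-2.3322 6.5702 -6.1709 2.7763]
Step 4: x=[4.4605 12.3695 12.8715 20.8595] v=[-1.2696 1.4216 -0.7436 0.6010]
Step 5: x=[4.4825 11.4687 13.9205 20.5016] v=[0.1098 -4.5040 5.2452 -1.7894]
Step 6: x=[4.7048 9.8424 15.6302 19.8907] v=[1.1113 -8.1315 8.5486 -3.0543]
Max displacement = 2.3695

Answer: 2.3695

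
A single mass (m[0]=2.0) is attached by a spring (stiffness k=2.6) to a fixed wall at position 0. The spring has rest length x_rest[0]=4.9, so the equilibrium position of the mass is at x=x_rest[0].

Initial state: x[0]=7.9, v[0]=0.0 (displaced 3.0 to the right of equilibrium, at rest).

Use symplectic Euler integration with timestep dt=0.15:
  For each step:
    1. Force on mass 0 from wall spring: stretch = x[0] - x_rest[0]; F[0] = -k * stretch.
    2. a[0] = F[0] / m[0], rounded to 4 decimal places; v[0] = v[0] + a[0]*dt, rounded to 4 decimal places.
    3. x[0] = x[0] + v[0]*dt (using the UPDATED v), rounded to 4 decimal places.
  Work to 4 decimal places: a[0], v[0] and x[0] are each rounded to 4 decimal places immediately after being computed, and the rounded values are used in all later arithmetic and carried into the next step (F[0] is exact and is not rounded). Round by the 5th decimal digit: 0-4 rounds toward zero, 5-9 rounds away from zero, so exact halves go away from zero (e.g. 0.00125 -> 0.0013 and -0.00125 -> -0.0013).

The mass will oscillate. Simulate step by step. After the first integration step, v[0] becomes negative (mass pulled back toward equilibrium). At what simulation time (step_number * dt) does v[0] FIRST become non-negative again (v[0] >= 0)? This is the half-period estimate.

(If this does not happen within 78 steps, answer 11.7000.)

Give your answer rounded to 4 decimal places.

Step 0: x=[7.9000] v=[0.0000]
Step 1: x=[7.8123] v=[-0.5850]
Step 2: x=[7.6394] v=[-1.1529]
Step 3: x=[7.3863] v=[-1.6871]
Step 4: x=[7.0605] v=[-2.1719]
Step 5: x=[6.6715] v=[-2.5932]
Step 6: x=[6.2307] v=[-2.9387]
Step 7: x=[5.7510] v=[-3.1982]
Step 8: x=[5.2464] v=[-3.3641]
Step 9: x=[4.7317] v=[-3.4316]
Step 10: x=[4.2219] v=[-3.3988]
Step 11: x=[3.7319] v=[-3.2666]
Step 12: x=[3.2761] v=[-3.0388]
Step 13: x=[2.8678] v=[-2.7221]
Step 14: x=[2.5189] v=[-2.3258]
Step 15: x=[2.2397] v=[-1.8615]
Step 16: x=[2.0383] v=[-1.3427]
Step 17: x=[1.9206] v=[-0.7847]
Step 18: x=[1.8900] v=[-0.2037]
Step 19: x=[1.9475] v=[0.3833]
First v>=0 after going negative at step 19, time=2.8500

Answer: 2.8500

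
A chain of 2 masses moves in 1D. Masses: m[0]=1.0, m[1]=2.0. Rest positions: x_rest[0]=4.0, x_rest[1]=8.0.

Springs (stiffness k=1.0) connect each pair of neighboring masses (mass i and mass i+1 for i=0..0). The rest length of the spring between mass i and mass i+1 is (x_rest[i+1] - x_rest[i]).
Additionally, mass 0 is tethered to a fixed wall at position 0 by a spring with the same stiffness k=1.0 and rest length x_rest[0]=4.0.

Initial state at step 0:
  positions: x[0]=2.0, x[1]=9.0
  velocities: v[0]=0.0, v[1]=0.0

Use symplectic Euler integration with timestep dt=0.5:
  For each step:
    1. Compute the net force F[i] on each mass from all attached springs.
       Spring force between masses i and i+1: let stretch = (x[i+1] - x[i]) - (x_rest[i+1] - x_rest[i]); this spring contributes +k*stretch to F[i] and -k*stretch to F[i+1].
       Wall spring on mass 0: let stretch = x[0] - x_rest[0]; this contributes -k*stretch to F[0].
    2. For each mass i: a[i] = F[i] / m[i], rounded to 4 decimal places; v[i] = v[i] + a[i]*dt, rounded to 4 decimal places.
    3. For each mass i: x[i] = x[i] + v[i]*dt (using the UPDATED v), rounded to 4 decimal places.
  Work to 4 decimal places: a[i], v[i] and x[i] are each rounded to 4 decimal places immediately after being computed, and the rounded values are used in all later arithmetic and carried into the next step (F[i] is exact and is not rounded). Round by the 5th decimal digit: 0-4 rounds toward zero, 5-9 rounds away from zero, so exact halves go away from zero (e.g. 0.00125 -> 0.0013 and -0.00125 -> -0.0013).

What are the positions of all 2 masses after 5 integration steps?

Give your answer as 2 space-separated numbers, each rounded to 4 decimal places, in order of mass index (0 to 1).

Step 0: x=[2.0000 9.0000] v=[0.0000 0.0000]
Step 1: x=[3.2500 8.6250] v=[2.5000 -0.7500]
Step 2: x=[5.0313 8.0781] v=[3.5625 -1.0938]
Step 3: x=[6.3165 7.6504] v=[2.5703 -0.8555]
Step 4: x=[6.3560 7.5559] v=[0.0790 -0.1890]
Step 5: x=[5.1065 7.8115] v=[-2.4991 0.5111]

Answer: 5.1065 7.8115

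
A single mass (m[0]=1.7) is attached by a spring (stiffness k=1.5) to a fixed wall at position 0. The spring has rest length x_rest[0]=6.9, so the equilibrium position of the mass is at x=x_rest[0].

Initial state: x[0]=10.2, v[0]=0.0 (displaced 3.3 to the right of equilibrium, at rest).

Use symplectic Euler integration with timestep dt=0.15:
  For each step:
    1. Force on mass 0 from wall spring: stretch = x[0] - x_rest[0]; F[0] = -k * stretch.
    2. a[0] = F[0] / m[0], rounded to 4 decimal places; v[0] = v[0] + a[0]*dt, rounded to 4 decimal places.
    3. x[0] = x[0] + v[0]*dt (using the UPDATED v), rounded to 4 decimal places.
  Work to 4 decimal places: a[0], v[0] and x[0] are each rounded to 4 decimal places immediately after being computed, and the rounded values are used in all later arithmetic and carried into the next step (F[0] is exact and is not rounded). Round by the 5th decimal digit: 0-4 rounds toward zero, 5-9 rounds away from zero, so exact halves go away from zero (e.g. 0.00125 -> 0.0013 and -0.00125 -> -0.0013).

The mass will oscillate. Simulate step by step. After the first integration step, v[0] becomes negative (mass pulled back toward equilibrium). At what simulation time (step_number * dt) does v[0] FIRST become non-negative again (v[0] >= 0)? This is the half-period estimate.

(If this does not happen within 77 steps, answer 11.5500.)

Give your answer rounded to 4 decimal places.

Answer: 3.4500

Derivation:
Step 0: x=[10.2000] v=[0.0000]
Step 1: x=[10.1345] v=[-0.4368]
Step 2: x=[10.0048] v=[-0.8649]
Step 3: x=[9.8134] v=[-1.2758]
Step 4: x=[9.5642] v=[-1.6614]
Step 5: x=[9.2621] v=[-2.0140]
Step 6: x=[8.9131] v=[-2.3266]
Step 7: x=[8.5242] v=[-2.5930]
Step 8: x=[8.1030] v=[-2.8080]
Step 9: x=[7.6579] v=[-2.9672]
Step 10: x=[7.1978] v=[-3.0675]
Step 11: x=[6.7318] v=[-3.1069]
Step 12: x=[6.2691] v=[-3.0846]
Step 13: x=[5.8189] v=[-3.0011]
Step 14: x=[5.3902] v=[-2.8580]
Step 15: x=[4.9915] v=[-2.6582]
Step 16: x=[4.6307] v=[-2.4056]
Step 17: x=[4.3149] v=[-2.1053]
Step 18: x=[4.0504] v=[-1.7632]
Step 19: x=[3.8425] v=[-1.3860]
Step 20: x=[3.6953] v=[-0.9813]
Step 21: x=[3.6117] v=[-0.5571]
Step 22: x=[3.5934] v=[-0.1219]
Step 23: x=[3.6408] v=[0.3157]
First v>=0 after going negative at step 23, time=3.4500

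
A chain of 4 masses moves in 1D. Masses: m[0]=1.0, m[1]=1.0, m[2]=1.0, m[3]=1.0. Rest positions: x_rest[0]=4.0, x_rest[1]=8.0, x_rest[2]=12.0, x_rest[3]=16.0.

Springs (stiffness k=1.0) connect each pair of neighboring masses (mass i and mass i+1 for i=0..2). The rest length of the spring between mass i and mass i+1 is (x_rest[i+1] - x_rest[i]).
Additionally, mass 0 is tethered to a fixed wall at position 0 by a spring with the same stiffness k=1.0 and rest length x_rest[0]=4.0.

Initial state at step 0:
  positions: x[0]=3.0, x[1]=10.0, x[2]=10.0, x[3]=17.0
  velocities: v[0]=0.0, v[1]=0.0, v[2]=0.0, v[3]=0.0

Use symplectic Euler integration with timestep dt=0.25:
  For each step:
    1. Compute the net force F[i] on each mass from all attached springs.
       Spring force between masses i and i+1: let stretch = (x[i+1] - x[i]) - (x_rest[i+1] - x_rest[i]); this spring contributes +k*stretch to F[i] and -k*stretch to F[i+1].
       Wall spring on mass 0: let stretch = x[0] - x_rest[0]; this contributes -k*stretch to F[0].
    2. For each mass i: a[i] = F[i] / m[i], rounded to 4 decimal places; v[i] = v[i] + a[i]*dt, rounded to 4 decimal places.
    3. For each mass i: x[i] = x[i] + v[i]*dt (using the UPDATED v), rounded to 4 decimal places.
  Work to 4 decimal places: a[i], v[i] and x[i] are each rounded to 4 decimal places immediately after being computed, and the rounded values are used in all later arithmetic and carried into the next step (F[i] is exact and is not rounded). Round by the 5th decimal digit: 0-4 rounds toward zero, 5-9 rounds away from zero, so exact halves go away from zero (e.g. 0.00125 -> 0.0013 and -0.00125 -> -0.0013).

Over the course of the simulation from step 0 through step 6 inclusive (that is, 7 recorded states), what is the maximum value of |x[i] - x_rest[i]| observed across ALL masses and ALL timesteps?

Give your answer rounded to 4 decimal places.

Step 0: x=[3.0000 10.0000 10.0000 17.0000] v=[0.0000 0.0000 0.0000 0.0000]
Step 1: x=[3.2500 9.5625 10.4375 16.8125] v=[1.0000 -1.7500 1.7500 -0.7500]
Step 2: x=[3.6914 8.7852 11.2188 16.4766] v=[1.7656 -3.1094 3.1250 -1.3438]
Step 3: x=[4.2205 7.8416 12.1766 16.0620] v=[2.1162 -3.7745 3.8311 -1.6583]
Step 4: x=[4.7121 6.9426 13.1063 15.6546] v=[1.9664 -3.5960 3.7187 -1.6297]
Step 5: x=[5.0486 6.2894 13.8100 15.3379] v=[1.3460 -2.6127 2.8149 -1.2668]
Step 6: x=[5.1471 6.0287 14.1392 15.1757] v=[0.3941 -1.0428 1.3167 -0.6488]
Max displacement = 2.1392

Answer: 2.1392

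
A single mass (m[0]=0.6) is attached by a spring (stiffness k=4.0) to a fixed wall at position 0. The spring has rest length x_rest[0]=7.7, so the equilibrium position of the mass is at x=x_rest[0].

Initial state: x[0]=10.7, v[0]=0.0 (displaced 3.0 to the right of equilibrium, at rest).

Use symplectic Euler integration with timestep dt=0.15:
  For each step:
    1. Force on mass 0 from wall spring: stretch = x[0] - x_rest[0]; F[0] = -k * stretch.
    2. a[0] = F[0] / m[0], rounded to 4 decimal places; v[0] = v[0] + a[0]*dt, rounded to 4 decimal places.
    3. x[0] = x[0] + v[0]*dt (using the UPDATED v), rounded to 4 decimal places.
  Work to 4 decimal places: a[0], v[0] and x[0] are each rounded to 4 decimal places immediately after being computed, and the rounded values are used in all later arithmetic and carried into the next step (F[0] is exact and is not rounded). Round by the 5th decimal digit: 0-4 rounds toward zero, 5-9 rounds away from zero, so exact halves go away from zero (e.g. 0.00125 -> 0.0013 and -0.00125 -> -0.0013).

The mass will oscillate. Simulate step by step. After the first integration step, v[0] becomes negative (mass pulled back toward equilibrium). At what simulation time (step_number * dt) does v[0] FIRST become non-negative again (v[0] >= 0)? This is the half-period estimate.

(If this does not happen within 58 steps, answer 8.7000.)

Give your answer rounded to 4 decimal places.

Answer: 1.3500

Derivation:
Step 0: x=[10.7000] v=[0.0000]
Step 1: x=[10.2500] v=[-3.0000]
Step 2: x=[9.4175] v=[-5.5500]
Step 3: x=[8.3274] v=[-7.2675]
Step 4: x=[7.1432] v=[-7.8949]
Step 5: x=[6.0425] v=[-7.3381]
Step 6: x=[5.1904] v=[-5.6806]
Step 7: x=[4.7148] v=[-3.1710]
Step 8: x=[4.6869] v=[-0.1858]
Step 9: x=[5.1110] v=[2.8273]
First v>=0 after going negative at step 9, time=1.3500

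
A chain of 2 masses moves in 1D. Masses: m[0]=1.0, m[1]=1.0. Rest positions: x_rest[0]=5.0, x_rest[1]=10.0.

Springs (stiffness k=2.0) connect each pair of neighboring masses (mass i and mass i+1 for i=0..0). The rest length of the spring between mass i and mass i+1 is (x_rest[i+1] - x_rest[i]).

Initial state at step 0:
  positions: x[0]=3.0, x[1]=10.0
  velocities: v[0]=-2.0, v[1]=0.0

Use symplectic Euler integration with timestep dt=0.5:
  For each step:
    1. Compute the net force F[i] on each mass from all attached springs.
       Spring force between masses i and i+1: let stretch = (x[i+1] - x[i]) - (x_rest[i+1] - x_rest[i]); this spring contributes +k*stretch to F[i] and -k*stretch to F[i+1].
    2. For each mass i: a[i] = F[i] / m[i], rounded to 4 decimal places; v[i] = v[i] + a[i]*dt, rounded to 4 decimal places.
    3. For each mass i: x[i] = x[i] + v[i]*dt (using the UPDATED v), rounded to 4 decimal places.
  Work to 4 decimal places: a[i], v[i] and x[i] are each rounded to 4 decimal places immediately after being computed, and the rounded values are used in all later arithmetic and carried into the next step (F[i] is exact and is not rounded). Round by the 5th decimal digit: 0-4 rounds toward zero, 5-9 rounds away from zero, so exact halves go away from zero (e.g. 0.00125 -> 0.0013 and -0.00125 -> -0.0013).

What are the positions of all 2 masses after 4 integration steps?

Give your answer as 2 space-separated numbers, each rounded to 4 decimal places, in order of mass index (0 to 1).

Step 0: x=[3.0000 10.0000] v=[-2.0000 0.0000]
Step 1: x=[3.0000 9.0000] v=[0.0000 -2.0000]
Step 2: x=[3.5000 7.5000] v=[1.0000 -3.0000]
Step 3: x=[3.5000 6.5000] v=[0.0000 -2.0000]
Step 4: x=[2.5000 6.5000] v=[-2.0000 0.0000]

Answer: 2.5000 6.5000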